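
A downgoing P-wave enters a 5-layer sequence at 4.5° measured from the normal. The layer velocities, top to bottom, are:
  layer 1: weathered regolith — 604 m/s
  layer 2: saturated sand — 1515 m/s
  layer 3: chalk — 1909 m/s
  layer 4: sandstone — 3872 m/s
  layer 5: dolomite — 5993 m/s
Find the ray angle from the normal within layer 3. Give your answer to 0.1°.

14.4°

Snell's law across each interface conserves sin θ / V, so sin θ_3 = V_3·sin θ₁/V₁.
sin θ_3 = 1909 × sin 4.5° / 604 = 0.2480.
θ_3 = 14.36° from the vertical.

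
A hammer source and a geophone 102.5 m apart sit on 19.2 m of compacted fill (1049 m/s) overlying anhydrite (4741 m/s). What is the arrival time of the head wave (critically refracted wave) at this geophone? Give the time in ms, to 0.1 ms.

t = x/V₂ + 2h·√(V₂²−V₁²)/(V₁V₂).
√(V₂²−V₁²) = √(4741²−1049²) = 4623.5 m/s; delay term = 2·19.2·4623.5/(1049·4741) = 0.03570 s.
t = 102.5/4741 + 0.03570 = 0.05732 s.

57.3 ms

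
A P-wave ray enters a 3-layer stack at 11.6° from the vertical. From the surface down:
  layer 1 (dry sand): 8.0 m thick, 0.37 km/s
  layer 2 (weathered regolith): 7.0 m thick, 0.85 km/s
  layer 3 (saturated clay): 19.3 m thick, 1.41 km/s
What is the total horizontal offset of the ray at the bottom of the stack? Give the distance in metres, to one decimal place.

28.3 m

p = sin θ₁/V₁ = sin 11.6°/0.37 = 5.4345e-01 s/km is conserved through the stack.
Layer 1: θ = 11.60°; offset = 8.0·tan 11.60° = 1.642 m.
Layer 2: sin θ = p·0.85 = 0.4619 → θ = 27.51°; offset = 7.0·tan 27.51° = 3.646 m.
Layer 3: sin θ = p·1.41 = 0.7663 → θ = 50.02°; offset = 19.3·tan 50.02° = 23.017 m.
Total horizontal offset = 28.305 m.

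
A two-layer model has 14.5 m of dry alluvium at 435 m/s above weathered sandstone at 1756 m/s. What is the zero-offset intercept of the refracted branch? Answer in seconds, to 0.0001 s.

0.0646 s

θ_c = arcsin(V₁/V₂) = arcsin(435/1756) = 14.34°; cos θ_c = 0.9688.
tᵢ = 2h·cos θ_c / V₁ = 2·14.5·0.9688 / 435 = 0.06459 s.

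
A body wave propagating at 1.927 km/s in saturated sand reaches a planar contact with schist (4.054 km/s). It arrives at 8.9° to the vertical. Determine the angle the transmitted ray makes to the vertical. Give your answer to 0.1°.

19.0°

Snell's law: sin θ₂ = (V₂/V₁)·sin θ₁ = (4.054/1.927)·sin 8.9° = 0.3255.
θ₂ = arcsin 0.3255 = 18.99° from the normal.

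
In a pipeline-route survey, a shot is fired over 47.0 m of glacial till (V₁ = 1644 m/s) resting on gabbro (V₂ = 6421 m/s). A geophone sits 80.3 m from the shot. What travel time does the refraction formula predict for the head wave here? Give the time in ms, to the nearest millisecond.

θ_c = arcsin(V₁/V₂) = arcsin(1644/6421) = 14.83°, cos θ_c = 0.9667.
Intercept time tᵢ = 2h cos θ_c / V₁ = 2·47.0·0.9667/1644 = 0.05527 s.
t = x/V₂ + tᵢ = 80.3/6421 + 0.05527 = 0.06778 s.

68 ms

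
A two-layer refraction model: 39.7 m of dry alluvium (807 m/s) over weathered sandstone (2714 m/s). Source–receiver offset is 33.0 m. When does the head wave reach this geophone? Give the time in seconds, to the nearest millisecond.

t = x/V₂ + 2h·√(V₂²−V₁²)/(V₁V₂).
√(V₂²−V₁²) = √(2714²−807²) = 2591.2 m/s; delay term = 2·39.7·2591.2/(807·2714) = 0.09394 s.
t = 33.0/2714 + 0.09394 = 0.10610 s.

0.106 s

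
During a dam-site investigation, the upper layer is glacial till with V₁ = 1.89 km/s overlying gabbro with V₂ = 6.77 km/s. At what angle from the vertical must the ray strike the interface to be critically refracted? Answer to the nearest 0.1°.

16.2°

Critical incidence: sin θ_c = V₁/V₂ = 1.89/6.77 = 0.2792.
θ_c = arcsin 0.2792 = 16.21°.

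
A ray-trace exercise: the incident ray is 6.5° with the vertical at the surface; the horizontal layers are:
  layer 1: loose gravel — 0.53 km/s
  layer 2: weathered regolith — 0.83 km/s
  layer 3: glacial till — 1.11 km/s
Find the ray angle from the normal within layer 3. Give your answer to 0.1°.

13.7°

Snell's law across each interface conserves sin θ / V, so sin θ_3 = V_3·sin θ₁/V₁.
sin θ_3 = 1.11 × sin 6.5° / 0.53 = 0.2371.
θ_3 = arcsin 0.2371 = 13.71°.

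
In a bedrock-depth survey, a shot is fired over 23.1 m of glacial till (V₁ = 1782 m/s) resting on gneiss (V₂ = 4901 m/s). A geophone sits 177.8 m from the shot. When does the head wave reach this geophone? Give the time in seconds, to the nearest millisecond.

θ_c = arcsin(V₁/V₂) = arcsin(1782/4901) = 21.32°, cos θ_c = 0.9316.
Intercept time tᵢ = 2h cos θ_c / V₁ = 2·23.1·0.9316/1782 = 0.02415 s.
t = x/V₂ + tᵢ = 177.8/4901 + 0.02415 = 0.06043 s.

0.060 s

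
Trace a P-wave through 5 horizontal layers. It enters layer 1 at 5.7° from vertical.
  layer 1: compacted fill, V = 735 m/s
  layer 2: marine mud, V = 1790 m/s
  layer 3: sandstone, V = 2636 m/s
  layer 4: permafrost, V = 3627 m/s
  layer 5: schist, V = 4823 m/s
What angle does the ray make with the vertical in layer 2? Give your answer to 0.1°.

Snell's law across each interface conserves sin θ / V, so sin θ_2 = V_2·sin θ₁/V₁.
sin θ_2 = 1790 × sin 5.7° / 735 = 0.2419.
θ_2 = arcsin 0.2419 = 14.00°.

14.0°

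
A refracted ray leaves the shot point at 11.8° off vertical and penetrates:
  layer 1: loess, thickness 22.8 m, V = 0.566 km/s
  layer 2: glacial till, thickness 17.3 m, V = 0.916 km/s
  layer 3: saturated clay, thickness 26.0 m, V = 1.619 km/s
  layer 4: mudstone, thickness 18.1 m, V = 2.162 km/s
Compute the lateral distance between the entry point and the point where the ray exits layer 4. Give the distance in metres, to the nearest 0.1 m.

Apply Snell's law at each interface; in layer i the horizontal offset is hᵢ·tan θᵢ.
Layer 1: θ = 11.80°; offset = 22.8·tan 11.80° = 4.763 m.
Layer 2: sin θ = 0.916·sin 11.8°/0.566 = 0.3310, θ = 19.33°; offset = 17.3·tan 19.33° = 6.067 m.
Layer 3: sin θ = 1.619·sin 11.8°/0.566 = 0.5849, θ = 35.80°; offset = 26.0·tan 35.80° = 18.751 m.
Layer 4: sin θ = 2.162·sin 11.8°/0.566 = 0.7811, θ = 51.36°; offset = 18.1·tan 51.36° = 22.645 m.
Σ offsets = 52.226 m.

52.2 m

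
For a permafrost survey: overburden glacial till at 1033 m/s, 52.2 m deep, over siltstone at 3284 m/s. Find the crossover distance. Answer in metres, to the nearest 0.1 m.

144.6 m

θ_c = arcsin(1033/3284) = 18.33°, so cos θ_c = 0.9492 and tᵢ = 2h cos θ_c/V₁ = 0.0959 s.
At crossover x/V₁ = x/V₂ + tᵢ ⇒ x = tᵢ/(1/V₁ − 1/V₂) = 0.09593/(9.6805e-04 − 3.0451e-04) = 144.58 m.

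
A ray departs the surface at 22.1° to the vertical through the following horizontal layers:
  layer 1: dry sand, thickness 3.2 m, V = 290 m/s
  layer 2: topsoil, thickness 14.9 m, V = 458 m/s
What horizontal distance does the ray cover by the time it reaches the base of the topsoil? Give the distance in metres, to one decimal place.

12.3 m

p = sin θ₁/V₁ = sin 22.1°/290 = 1.2973e-03 s/m is conserved through the stack.
Layer 1: θ = 22.10°; offset = 3.2·tan 22.10° = 1.299 m.
Layer 2: sin θ = p·458 = 0.5942 → θ = 36.45°; offset = 14.9·tan 36.45° = 11.007 m.
Total horizontal offset = 12.306 m.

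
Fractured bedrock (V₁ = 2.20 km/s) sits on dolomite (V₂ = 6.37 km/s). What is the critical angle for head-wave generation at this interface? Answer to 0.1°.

20.2°

At critical incidence the refracted ray runs along the interface (θ₂ = 90°), so sin θ_c = V₁/V₂.
θ_c = arcsin(2.20/6.37) = arcsin 0.3454 = 20.20°.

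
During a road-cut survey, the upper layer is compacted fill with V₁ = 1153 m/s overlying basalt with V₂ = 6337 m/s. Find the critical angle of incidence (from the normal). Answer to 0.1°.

10.5°

At critical incidence the refracted ray runs along the interface (θ₂ = 90°), so sin θ_c = V₁/V₂.
θ_c = arcsin(1153/6337) = arcsin 0.1819 = 10.48°.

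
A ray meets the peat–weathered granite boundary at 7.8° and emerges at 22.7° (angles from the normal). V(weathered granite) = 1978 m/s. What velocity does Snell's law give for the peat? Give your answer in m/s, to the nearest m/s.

sin 7.8° = 0.1357; sin 22.7° = 0.3859.
V₁ = V₂·(sin θ₁/sin θ₂) = 1978·(0.1357/0.3859) = 695.62 m/s.

696 m/s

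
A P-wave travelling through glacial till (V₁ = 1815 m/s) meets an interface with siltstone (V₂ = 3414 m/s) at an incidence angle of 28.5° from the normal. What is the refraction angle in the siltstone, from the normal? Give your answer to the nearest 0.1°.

Snell's law: sin θ₂ = (V₂/V₁)·sin θ₁ = (3414/1815)·sin 28.5° = 0.8975.
θ₂ = arcsin 0.8975 = 63.84° from the normal.

63.8°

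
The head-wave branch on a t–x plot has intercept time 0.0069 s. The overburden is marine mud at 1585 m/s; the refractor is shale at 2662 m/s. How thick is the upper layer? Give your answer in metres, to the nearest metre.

7 m

θ_c = arcsin(1585/2662) = 36.54°; cos θ_c = 0.8034.
tᵢ = 2h cos θ_c/V₁ ⇒ h = tᵢ·V₁/(2 cos θ_c) = 0.0069·1585/(2·0.8034) = 6.81 m.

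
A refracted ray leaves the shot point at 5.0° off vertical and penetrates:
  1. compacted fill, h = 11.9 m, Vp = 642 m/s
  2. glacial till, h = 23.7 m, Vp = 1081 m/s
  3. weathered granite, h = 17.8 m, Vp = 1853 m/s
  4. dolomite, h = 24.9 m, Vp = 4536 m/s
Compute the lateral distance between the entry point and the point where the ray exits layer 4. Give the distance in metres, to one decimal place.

28.6 m

Ray parameter p = sin 5.0° / 642 m/s = 1.3576e-04 s/m.
Layer 1: θ = 5.00°; offset = 11.9·tan 5.00° = 1.041 m.
Layer 2: sin θ = p·1081 = 0.1468 → θ = 8.44°; offset = 23.7·tan 8.44° = 3.516 m.
Layer 3: sin θ = p·1853 = 0.2516 → θ = 14.57°; offset = 17.8·tan 14.57° = 4.626 m.
Layer 4: sin θ = p·4536 = 0.6158 → θ = 38.01°; offset = 24.9·tan 38.01° = 19.461 m.
Summing the layer offsets gives 28.644 m.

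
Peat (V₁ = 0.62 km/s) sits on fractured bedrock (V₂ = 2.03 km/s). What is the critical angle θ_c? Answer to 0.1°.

17.8°

Critical incidence: sin θ_c = V₁/V₂ = 0.62/2.03 = 0.3054.
θ_c = arcsin 0.3054 = 17.78°.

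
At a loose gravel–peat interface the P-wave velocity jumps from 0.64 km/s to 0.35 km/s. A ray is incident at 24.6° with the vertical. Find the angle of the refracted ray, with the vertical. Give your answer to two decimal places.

13.16°

sin θ₁/V₁ = sin θ₂/V₂ ⇒ sin θ₂ = 0.35·sin 24.6°/0.64 = 0.35·0.4163/0.64 = 0.2277.
θ₂ = sin⁻¹(0.2277) = 13.16° (from vertical).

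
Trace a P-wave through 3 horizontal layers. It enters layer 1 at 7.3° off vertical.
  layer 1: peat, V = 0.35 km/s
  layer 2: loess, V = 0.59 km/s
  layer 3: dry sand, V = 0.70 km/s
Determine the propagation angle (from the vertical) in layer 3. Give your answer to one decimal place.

14.7°

Ray parameter p = sin 7.3° / 0.35 = 3.6304e-01 s/km.
sin θ_3 = p·V_3 = 3.6304e-01 × 0.70 = 0.2541.
θ_3 = 14.72° from the vertical.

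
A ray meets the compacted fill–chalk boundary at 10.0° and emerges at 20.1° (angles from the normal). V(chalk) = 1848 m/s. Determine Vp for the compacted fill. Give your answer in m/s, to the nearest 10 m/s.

930 m/s

Snell's law: sin 10.0°/V₁ = sin 20.1°/V₂.
V₁ = V₂·sin 10.0°/sin 20.1° = 1848 × 0.5053 = 933.78 m/s.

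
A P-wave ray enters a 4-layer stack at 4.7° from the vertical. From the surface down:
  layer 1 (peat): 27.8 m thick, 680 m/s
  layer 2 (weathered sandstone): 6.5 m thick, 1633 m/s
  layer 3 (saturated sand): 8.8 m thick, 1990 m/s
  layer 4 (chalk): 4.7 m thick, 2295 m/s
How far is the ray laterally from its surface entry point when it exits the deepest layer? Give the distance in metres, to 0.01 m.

Apply Snell's law at each interface; in layer i the horizontal offset is hᵢ·tan θᵢ.
Layer 1: θ = 4.70°; offset = 27.8·tan 4.70° = 2.2856 m.
Layer 2: sin θ = 1633·sin 4.7°/680 = 0.1968, θ = 11.35°; offset = 6.5·tan 11.35° = 1.3045 m.
Layer 3: sin θ = 1990·sin 4.7°/680 = 0.2398, θ = 13.87°; offset = 8.8·tan 13.87° = 2.1736 m.
Layer 4: sin θ = 2295·sin 4.7°/680 = 0.2765, θ = 16.05°; offset = 4.7·tan 16.05° = 1.3525 m.
Summing the layer offsets gives 7.1162 m.

7.12 m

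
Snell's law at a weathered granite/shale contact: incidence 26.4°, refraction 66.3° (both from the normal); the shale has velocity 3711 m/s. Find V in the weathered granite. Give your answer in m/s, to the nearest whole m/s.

1802 m/s

sin 26.4° = 0.4446; sin 66.3° = 0.9157.
V₁ = V₂·(sin θ₁/sin θ₂) = 3711·(0.4446/0.9157) = 1802.02 m/s.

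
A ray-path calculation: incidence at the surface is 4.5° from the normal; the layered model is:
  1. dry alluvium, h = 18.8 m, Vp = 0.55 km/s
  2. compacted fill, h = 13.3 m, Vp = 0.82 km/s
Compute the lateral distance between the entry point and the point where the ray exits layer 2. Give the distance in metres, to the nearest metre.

Ray parameter p = sin 4.5° / 0.55 km/s = 1.4265e-01 s/km.
Layer 1: θ = 4.50°; offset = 18.8·tan 4.50° = 1.480 m.
Layer 2: sin θ = p·0.82 = 0.1170 → θ = 6.72°; offset = 13.3·tan 6.72° = 1.567 m.
Total horizontal offset = 3.046 m.

3 m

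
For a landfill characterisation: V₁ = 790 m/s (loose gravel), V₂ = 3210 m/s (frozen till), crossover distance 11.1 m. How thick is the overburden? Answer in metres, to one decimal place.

h = (x_cross/2)·√((V₂−V₁)/(V₂+V₁)).
(V₂−V₁)/(V₂+V₁) = (3210−790)/(3210+790) = 0.6050; √ = 0.7778.
h = (11.1/2)·0.7778 = 4.32 m.

4.3 m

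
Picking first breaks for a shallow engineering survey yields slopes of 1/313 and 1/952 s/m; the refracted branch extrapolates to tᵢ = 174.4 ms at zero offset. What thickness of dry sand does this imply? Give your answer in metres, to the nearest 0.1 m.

θ_c = arcsin(313/952) = 19.19°; cos θ_c = 0.9444.
tᵢ = 2h cos θ_c/V₁ ⇒ h = tᵢ·V₁/(2 cos θ_c) = 0.1744·313/(2·0.9444) = 28.90 m.

28.9 m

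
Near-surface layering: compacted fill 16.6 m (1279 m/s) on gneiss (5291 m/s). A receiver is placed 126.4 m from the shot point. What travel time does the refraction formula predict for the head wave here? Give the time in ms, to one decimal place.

49.1 ms

θ_c = arcsin(V₁/V₂) = arcsin(1279/5291) = 13.99°, cos θ_c = 0.9703.
Intercept time tᵢ = 2h cos θ_c / V₁ = 2·16.6·0.9703/1279 = 0.02519 s.
t = x/V₂ + tᵢ = 126.4/5291 + 0.02519 = 0.04908 s.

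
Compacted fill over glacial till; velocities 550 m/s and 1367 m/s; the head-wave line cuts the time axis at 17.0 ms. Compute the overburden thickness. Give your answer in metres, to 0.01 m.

5.11 m

h = tᵢ·V₁·V₂ / (2·√(V₂²−V₁²)).
√(V₂²−V₁²) = √(1367² − 550²) = 1251.5 m/s.
h = 0.017 s × 550 × 1367 / (2 × 1251.5) = 5.11 m.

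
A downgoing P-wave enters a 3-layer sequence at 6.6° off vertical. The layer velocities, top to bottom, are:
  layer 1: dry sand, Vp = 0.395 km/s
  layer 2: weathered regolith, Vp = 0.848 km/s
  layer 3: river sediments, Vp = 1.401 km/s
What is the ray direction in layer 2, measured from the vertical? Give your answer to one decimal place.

14.3°

Ray parameter p = sin 6.6° / 0.395 = 2.9098e-01 s/km.
sin θ_2 = p·V_2 = 2.9098e-01 × 0.848 = 0.2468.
θ_2 = arcsin 0.2468 = 14.29°.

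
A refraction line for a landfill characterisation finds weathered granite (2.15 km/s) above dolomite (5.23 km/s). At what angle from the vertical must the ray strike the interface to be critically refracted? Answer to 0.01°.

24.27°

Critical incidence: sin θ_c = V₁/V₂ = 2.15/5.23 = 0.4111.
θ_c = arcsin 0.4111 = 24.27°.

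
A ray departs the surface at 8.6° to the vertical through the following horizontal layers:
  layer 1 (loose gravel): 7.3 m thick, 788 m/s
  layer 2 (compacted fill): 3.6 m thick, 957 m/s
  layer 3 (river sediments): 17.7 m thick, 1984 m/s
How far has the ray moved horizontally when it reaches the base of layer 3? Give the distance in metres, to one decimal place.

9.0 m

Apply Snell's law at each interface; in layer i the horizontal offset is hᵢ·tan θᵢ.
Layer 1: θ = 8.60°; offset = 7.3·tan 8.60° = 1.104 m.
Layer 2: sin θ = 957·sin 8.6°/788 = 0.1816, θ = 10.46°; offset = 3.6·tan 10.46° = 0.665 m.
Layer 3: sin θ = 1984·sin 8.6°/788 = 0.3765, θ = 22.12°; offset = 17.7·tan 22.12° = 7.193 m.
Summing the layer offsets gives 8.962 m.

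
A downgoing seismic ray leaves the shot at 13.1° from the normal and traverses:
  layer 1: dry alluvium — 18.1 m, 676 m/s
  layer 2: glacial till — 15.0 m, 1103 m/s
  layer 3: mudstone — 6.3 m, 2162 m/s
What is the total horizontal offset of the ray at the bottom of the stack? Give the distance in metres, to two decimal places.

16.81 m

Apply Snell's law at each interface; in layer i the horizontal offset is hᵢ·tan θᵢ.
Layer 1: θ = 13.10°; offset = 18.1·tan 13.10° = 4.2120 m.
Layer 2: sin θ = 1103·sin 13.1°/676 = 0.3698, θ = 21.70°; offset = 15.0·tan 21.70° = 5.9705 m.
Layer 3: sin θ = 2162·sin 13.1°/676 = 0.7249, θ = 46.46°; offset = 6.3·tan 46.46° = 6.6293 m.
Σ offsets = 16.8119 m.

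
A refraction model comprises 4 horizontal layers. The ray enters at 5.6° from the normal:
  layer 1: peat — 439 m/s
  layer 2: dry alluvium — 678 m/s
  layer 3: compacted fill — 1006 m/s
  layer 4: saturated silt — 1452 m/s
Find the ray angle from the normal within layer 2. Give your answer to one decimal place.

8.7°

Ray parameter p = sin 5.6° / 439 = 2.2228e-04 s/m.
sin θ_2 = p·V_2 = 2.2228e-04 × 678 = 0.1507.
θ_2 = arcsin 0.1507 = 8.67°.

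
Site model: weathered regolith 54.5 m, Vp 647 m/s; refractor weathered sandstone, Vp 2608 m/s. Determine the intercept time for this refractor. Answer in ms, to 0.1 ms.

tᵢ = 2h·√(V₂²−V₁²)/(V₁V₂).
√(V₂²−V₁²) = √(2608²−647²) = 2526.5 m/s.
tᵢ = 2·54.5·2526.5/(647·2608) = 0.16320 s.

163.2 ms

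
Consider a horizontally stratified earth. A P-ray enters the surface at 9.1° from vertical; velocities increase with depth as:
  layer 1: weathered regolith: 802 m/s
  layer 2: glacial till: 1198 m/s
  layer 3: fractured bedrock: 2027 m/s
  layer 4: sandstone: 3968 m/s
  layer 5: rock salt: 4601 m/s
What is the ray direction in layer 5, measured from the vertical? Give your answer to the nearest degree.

Ray parameter p = sin 9.1° / 802 = 1.9720e-04 s/m.
sin θ_5 = p·V_5 = 1.9720e-04 × 4601 = 0.9073.
θ_5 = arcsin 0.9073 = 65.14°.

65°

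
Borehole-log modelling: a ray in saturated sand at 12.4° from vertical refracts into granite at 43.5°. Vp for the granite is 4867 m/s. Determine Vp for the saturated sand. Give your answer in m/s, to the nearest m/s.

1518 m/s

Snell's law: sin 12.4°/V₁ = sin 43.5°/V₂.
V₁ = V₂·sin 12.4°/sin 43.5° = 4867 × 0.3120 = 1518.28 m/s.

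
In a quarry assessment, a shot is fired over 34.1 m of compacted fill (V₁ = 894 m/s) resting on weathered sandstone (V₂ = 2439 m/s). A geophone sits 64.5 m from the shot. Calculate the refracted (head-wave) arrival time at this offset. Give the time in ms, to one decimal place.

97.4 ms

t = x/V₂ + 2h·√(V₂²−V₁²)/(V₁V₂).
√(V₂²−V₁²) = √(2439²−894²) = 2269.2 m/s; delay term = 2·34.1·2269.2/(894·2439) = 0.07098 s.
t = 64.5/2439 + 0.07098 = 0.09742 s.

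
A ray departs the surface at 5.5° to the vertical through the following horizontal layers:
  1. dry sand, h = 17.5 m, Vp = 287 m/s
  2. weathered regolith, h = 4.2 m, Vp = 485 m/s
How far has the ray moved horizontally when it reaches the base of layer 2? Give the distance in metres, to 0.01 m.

Apply Snell's law at each interface; in layer i the horizontal offset is hᵢ·tan θᵢ.
Layer 1: θ = 5.50°; offset = 17.5·tan 5.50° = 1.6851 m.
Layer 2: sin θ = 485·sin 5.5°/287 = 0.1620, θ = 9.32°; offset = 4.2·tan 9.32° = 0.6894 m.
Σ offsets = 2.3744 m.

2.37 m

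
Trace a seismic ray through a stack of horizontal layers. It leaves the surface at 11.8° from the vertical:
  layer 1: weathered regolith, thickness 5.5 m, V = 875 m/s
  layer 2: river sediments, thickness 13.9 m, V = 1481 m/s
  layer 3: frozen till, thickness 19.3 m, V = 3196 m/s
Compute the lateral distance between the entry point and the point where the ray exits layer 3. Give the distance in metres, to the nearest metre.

28 m

p = sin θ₁/V₁ = sin 11.8°/875 = 2.3371e-04 s/m is conserved through the stack.
Layer 1: θ = 11.80°; offset = 5.5·tan 11.80° = 1.149 m.
Layer 2: sin θ = p·1481 = 0.3461 → θ = 20.25°; offset = 13.9·tan 20.25° = 5.128 m.
Layer 3: sin θ = p·3196 = 0.7469 → θ = 48.33°; offset = 19.3·tan 48.33° = 21.681 m.
Σ offsets = 27.959 m.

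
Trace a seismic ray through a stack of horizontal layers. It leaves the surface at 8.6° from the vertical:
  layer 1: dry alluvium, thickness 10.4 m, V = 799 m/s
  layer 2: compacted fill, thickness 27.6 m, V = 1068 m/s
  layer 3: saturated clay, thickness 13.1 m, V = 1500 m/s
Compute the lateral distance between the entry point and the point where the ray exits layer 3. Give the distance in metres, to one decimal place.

Apply Snell's law at each interface; in layer i the horizontal offset is hᵢ·tan θᵢ.
Layer 1: θ = 8.60°; offset = 10.4·tan 8.60° = 1.573 m.
Layer 2: sin θ = 1068·sin 8.6°/799 = 0.1999, θ = 11.53°; offset = 27.6·tan 11.53° = 5.630 m.
Layer 3: sin θ = 1500·sin 8.6°/799 = 0.2807, θ = 16.30°; offset = 13.1·tan 16.30° = 3.832 m.
Total horizontal offset = 11.035 m.

11.0 m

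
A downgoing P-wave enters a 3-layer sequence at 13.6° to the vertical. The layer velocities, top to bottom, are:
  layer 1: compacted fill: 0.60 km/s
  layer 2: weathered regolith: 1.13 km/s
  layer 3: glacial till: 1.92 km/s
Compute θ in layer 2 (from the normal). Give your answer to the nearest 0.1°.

26.3°

Ray parameter p = sin 13.6° / 0.60 = 3.9190e-01 s/km.
sin θ_2 = p·V_2 = 3.9190e-01 × 1.13 = 0.4429.
θ_2 = 26.29° from the vertical.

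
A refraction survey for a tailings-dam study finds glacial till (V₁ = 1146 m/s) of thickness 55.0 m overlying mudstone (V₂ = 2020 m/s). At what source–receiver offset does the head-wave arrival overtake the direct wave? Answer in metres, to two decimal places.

209.36 m

x_cross = 2h·√((V₂+V₁)/(V₂−V₁)).
(V₂+V₁)/(V₂−V₁) = (2020+1146)/(2020−1146) = 3.6224; √ = 1.9033.
x_cross = 2·55.0·1.9033 = 209.36 m.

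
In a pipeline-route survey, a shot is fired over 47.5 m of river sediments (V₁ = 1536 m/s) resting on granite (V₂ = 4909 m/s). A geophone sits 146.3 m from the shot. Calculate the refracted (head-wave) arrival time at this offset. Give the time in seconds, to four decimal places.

0.0885 s

θ_c = arcsin(V₁/V₂) = arcsin(1536/4909) = 18.23°, cos θ_c = 0.9498.
Intercept time tᵢ = 2h cos θ_c / V₁ = 2·47.5·0.9498/1536 = 0.05874 s.
t = x/V₂ + tᵢ = 146.3/4909 + 0.05874 = 0.08855 s.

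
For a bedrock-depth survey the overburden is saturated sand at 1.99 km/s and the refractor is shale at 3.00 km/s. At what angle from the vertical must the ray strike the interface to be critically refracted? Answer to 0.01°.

At critical incidence the refracted ray runs along the interface (θ₂ = 90°), so sin θ_c = V₁/V₂.
θ_c = arcsin(1.99/3.00) = arcsin 0.6633 = 41.55°.

41.55°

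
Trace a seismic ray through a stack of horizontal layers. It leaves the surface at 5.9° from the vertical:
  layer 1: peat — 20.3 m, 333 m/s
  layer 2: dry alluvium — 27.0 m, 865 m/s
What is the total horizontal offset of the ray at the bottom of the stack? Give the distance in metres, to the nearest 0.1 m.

p = sin θ₁/V₁ = sin 5.9°/333 = 3.0869e-04 s/m is conserved through the stack.
Layer 1: θ = 5.90°; offset = 20.3·tan 5.90° = 2.098 m.
Layer 2: sin θ = p·865 = 0.2670 → θ = 15.49°; offset = 27.0·tan 15.49° = 7.481 m.
Total horizontal offset = 9.579 m.

9.6 m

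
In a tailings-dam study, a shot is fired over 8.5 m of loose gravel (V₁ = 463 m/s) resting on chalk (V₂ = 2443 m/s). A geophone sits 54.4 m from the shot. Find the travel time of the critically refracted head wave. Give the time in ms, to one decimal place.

58.3 ms

t = x/V₂ + 2h·√(V₂²−V₁²)/(V₁V₂).
√(V₂²−V₁²) = √(2443²−463²) = 2398.7 m/s; delay term = 2·8.5·2398.7/(463·2443) = 0.03605 s.
t = 54.4/2443 + 0.03605 = 0.05832 s.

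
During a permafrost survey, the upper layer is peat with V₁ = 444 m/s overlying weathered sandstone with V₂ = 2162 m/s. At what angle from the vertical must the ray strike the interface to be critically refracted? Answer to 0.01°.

11.85°

Critical incidence: sin θ_c = V₁/V₂ = 444/2162 = 0.2054.
θ_c = arcsin 0.2054 = 11.85°.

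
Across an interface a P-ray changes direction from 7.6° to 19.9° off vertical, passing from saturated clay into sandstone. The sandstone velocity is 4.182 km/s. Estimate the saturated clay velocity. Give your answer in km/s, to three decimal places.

Snell's law: sin 7.6°/V₁ = sin 19.9°/V₂.
V₁ = V₂·sin 7.6°/sin 19.9° = 4.182 × 0.3886 = 1.625 km/s.

1.625 km/s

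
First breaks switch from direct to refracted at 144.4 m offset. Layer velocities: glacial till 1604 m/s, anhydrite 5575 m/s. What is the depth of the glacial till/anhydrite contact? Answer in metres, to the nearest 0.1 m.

x_cross = 2h·√((V₂+V₁)/(V₂−V₁)) → h = x_cross / (2·√((V₂+V₁)/(V₂−V₁))).
√((V₂+V₁)/(V₂−V₁)) = √((5575+1604)/(5575−1604)) = 1.3446.
h = 144.4 / (2·1.3446) = 53.70 m.

53.7 m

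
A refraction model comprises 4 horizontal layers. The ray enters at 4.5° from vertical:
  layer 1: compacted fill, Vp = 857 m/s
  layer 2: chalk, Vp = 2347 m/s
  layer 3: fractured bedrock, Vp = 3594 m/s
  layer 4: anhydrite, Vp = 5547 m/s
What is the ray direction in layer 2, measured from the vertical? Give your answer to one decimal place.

12.4°

Snell's law across each interface conserves sin θ / V, so sin θ_2 = V_2·sin θ₁/V₁.
sin θ_2 = 2347 × sin 4.5° / 857 = 0.2149.
θ_2 = arcsin 0.2149 = 12.41°.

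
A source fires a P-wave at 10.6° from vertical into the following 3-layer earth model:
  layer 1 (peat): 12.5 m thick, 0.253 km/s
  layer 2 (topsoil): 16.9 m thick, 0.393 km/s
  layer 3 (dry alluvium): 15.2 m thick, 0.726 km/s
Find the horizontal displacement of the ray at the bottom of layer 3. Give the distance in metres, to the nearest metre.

p = sin θ₁/V₁ = sin 10.6°/0.253 = 7.2708e-01 s/km is conserved through the stack.
Layer 1: θ = 10.60°; offset = 12.5·tan 10.60° = 2.339 m.
Layer 2: sin θ = p·0.393 = 0.2857 → θ = 16.60°; offset = 16.9·tan 16.60° = 5.039 m.
Layer 3: sin θ = p·0.726 = 0.5279 → θ = 31.86°; offset = 15.2·tan 31.86° = 9.447 m.
Σ offsets = 16.825 m.

17 m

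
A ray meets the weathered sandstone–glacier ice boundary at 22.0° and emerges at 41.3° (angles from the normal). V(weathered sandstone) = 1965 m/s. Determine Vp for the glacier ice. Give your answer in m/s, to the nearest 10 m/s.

sin 22.0° = 0.3746; sin 41.3° = 0.6600.
V₂ = V₁·(sin θ₂/sin θ₁) = 1965·(0.6600/0.3746) = 3462.04 m/s.

3460 m/s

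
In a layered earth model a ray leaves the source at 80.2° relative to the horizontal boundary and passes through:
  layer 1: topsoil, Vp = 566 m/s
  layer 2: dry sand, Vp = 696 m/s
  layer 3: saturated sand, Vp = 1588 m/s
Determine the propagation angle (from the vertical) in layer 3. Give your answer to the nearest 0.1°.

28.5°

From the normal: θ₁ = 90° − 80.2° = 9.8°.
Snell's law across each interface conserves sin θ / V, so sin θ_3 = V_3·sin θ₁/V₁.
sin θ_3 = 1588 × sin 9.8° / 566 = 0.4775.
θ_3 = 28.53° from the vertical.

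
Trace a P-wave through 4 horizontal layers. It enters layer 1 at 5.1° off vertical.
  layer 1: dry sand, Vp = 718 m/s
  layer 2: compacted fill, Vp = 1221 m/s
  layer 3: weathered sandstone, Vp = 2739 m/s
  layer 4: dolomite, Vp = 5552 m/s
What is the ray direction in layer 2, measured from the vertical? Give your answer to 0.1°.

Ray parameter p = sin 5.1° / 718 = 1.2381e-04 s/m.
sin θ_2 = p·V_2 = 1.2381e-04 × 1221 = 0.1512.
θ_2 = arcsin 0.1512 = 8.69°.

8.7°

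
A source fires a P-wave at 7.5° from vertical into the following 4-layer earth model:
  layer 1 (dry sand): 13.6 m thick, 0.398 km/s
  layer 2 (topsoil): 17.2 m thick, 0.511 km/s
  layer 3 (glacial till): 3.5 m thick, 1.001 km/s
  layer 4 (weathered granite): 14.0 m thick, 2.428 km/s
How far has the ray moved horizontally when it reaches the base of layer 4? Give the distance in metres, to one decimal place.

Ray parameter p = sin 7.5° / 0.398 km/s = 3.2796e-01 s/km.
Layer 1: θ = 7.50°; offset = 13.6·tan 7.50° = 1.790 m.
Layer 2: sin θ = p·0.511 = 0.1676 → θ = 9.65°; offset = 17.2·tan 9.65° = 2.924 m.
Layer 3: sin θ = p·1.001 = 0.3283 → θ = 19.16°; offset = 3.5·tan 19.16° = 1.216 m.
Layer 4: sin θ = p·2.428 = 0.7963 → θ = 52.78°; offset = 14.0·tan 52.78° = 18.428 m.
Summing the layer offsets gives 24.359 m.

24.4 m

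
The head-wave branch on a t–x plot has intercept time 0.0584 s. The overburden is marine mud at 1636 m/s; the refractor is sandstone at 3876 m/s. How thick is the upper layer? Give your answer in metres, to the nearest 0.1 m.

52.7 m

θ_c = arcsin(1636/3876) = 24.97°; cos θ_c = 0.9066.
tᵢ = 2h cos θ_c/V₁ ⇒ h = tᵢ·V₁/(2 cos θ_c) = 0.0584·1636/(2·0.9066) = 52.70 m.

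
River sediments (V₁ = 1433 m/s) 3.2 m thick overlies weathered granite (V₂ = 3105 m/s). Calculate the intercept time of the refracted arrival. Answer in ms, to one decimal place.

tᵢ = 2h·√(V₂²−V₁²)/(V₁V₂).
√(V₂²−V₁²) = √(3105²−1433²) = 2754.5 m/s.
tᵢ = 2·3.2·2754.5/(1433·3105) = 0.00396 s.

4.0 ms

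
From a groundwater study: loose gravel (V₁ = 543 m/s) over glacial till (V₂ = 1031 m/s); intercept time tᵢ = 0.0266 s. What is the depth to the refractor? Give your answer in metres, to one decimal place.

8.5 m

h = tᵢ·V₁·V₂ / (2·√(V₂²−V₁²)).
√(V₂²−V₁²) = √(1031² − 543²) = 876.4 m/s.
h = 0.0266 s × 543 × 1031 / (2 × 876.4) = 8.50 m.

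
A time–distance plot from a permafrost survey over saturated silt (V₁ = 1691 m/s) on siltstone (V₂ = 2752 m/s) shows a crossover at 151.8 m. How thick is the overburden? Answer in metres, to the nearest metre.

37 m

x_cross = 2h·√((V₂+V₁)/(V₂−V₁)) → h = x_cross / (2·√((V₂+V₁)/(V₂−V₁))).
√((V₂+V₁)/(V₂−V₁)) = √((2752+1691)/(2752−1691)) = 2.0464.
h = 151.8 / (2·2.0464) = 37.09 m.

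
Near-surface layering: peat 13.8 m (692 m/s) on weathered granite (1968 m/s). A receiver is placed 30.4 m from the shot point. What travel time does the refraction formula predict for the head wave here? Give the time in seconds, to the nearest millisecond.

0.053 s

θ_c = arcsin(V₁/V₂) = arcsin(692/1968) = 20.59°, cos θ_c = 0.9361.
Intercept time tᵢ = 2h cos θ_c / V₁ = 2·13.8·0.9361/692 = 0.03734 s.
t = x/V₂ + tᵢ = 30.4/1968 + 0.03734 = 0.05278 s.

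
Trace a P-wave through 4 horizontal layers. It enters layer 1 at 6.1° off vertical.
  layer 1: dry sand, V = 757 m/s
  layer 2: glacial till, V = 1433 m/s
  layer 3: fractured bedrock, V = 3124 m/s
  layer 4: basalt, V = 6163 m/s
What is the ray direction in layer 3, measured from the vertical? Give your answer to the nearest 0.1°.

26.0°

Ray parameter p = sin 6.1° / 757 = 1.4038e-04 s/m.
sin θ_3 = p·V_3 = 1.4038e-04 × 3124 = 0.4385.
θ_3 = 26.01° from the vertical.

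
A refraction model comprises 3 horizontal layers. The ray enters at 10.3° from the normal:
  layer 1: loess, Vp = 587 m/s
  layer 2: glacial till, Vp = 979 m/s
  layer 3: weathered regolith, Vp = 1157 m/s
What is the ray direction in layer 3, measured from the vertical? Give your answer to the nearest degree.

21°

Ray parameter p = sin 10.3° / 587 = 3.0460e-04 s/m.
sin θ_3 = p·V_3 = 3.0460e-04 × 1157 = 0.3524.
θ_3 = arcsin 0.3524 = 20.64°.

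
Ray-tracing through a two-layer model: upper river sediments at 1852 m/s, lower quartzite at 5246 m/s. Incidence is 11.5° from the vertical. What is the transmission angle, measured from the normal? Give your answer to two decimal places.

34.38°

sin θ₁/V₁ = sin θ₂/V₂ ⇒ sin θ₂ = 5246·sin 11.5°/1852 = 5246·0.1994/1852 = 0.5647.
θ₂ = arcsin 0.5647 = 34.38° from the normal.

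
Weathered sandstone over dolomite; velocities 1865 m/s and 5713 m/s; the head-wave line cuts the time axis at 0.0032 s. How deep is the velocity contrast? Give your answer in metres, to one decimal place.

h = tᵢ·V₁·V₂ / (2·√(V₂²−V₁²)).
√(V₂²−V₁²) = √(5713² − 1865²) = 5400.0 m/s.
h = 0.0032 s × 1865 × 5713 / (2 × 5400.0) = 3.16 m.

3.2 m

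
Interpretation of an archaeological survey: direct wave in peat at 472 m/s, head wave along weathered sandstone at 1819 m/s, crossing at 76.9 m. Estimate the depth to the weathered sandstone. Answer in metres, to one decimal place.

x_cross = 2h·√((V₂+V₁)/(V₂−V₁)) → h = x_cross / (2·√((V₂+V₁)/(V₂−V₁))).
√((V₂+V₁)/(V₂−V₁)) = √((1819+472)/(1819−472)) = 1.3042.
h = 76.9 / (2·1.3042) = 29.48 m.

29.5 m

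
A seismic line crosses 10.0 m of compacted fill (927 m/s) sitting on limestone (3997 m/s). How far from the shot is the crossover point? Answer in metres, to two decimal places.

θ_c = arcsin(927/3997) = 13.41°, so cos θ_c = 0.9727 and tᵢ = 2h cos θ_c/V₁ = 0.0210 s.
At crossover x/V₁ = x/V₂ + tᵢ ⇒ x = tᵢ/(1/V₁ − 1/V₂) = 0.02099/(1.0787e-03 − 2.5019e-04) = 25.33 m.

25.33 m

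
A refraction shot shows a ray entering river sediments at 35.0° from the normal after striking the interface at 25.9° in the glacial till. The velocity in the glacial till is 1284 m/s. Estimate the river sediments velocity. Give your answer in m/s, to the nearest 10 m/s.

1690 m/s

sin 25.9° = 0.4368; sin 35.0° = 0.5736.
V₂ = V₁·(sin θ₂/sin θ₁) = 1284·(0.5736/0.4368) = 1686.06 m/s.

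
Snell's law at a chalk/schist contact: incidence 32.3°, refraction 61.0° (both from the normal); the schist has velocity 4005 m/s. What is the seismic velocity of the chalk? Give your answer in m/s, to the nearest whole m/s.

2447 m/s

sin 32.3° = 0.5344; sin 61.0° = 0.8746.
V₁ = V₂·(sin θ₁/sin θ₂) = 4005·(0.5344/0.8746) = 2446.87 m/s.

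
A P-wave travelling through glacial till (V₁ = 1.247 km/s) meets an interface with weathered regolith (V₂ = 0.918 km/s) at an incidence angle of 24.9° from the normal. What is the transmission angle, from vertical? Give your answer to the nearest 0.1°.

sin θ₁/V₁ = sin θ₂/V₂ ⇒ sin θ₂ = 0.918·sin 24.9°/1.247 = 0.918·0.4210/1.247 = 0.3100.
θ₂ = arcsin 0.3100 = 18.06° from the normal.

18.1°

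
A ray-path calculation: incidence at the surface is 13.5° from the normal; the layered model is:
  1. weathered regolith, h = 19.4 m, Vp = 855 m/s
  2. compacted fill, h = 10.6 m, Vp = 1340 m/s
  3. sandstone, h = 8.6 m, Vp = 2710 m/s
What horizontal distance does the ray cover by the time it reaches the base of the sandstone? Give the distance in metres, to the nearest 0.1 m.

18.3 m

Ray parameter p = sin 13.5° / 855 m/s = 2.7304e-04 s/m.
Layer 1: θ = 13.50°; offset = 19.4·tan 13.50° = 4.658 m.
Layer 2: sin θ = p·1340 = 0.3659 → θ = 21.46°; offset = 10.6·tan 21.46° = 4.167 m.
Layer 3: sin θ = p·2710 = 0.7399 → θ = 47.73°; offset = 8.6·tan 47.73° = 9.460 m.
Σ offsets = 18.284 m.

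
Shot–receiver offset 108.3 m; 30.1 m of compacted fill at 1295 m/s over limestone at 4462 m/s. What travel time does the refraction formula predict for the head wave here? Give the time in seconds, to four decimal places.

t = x/V₂ + 2h·√(V₂²−V₁²)/(V₁V₂).
√(V₂²−V₁²) = √(4462²−1295²) = 4269.9 m/s; delay term = 2·30.1·4269.9/(1295·4462) = 0.04449 s.
t = 108.3/4462 + 0.04449 = 0.06876 s.

0.0688 s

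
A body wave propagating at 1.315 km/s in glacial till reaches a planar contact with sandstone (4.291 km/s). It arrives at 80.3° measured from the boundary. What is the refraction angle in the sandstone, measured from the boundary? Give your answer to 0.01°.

Convert to the normal: θ₁ = 90° − 80.3° = 9.7°.
Snell's law: sin θ₂ = (V₂/V₁)·sin θ₁ = (4.291/1.315)·sin 9.7° = 0.5498.
θ₂ = arcsin 0.5498 = 33.35° from the normal.
From the interface: 90° − 33.35° = 56.65°.

56.65°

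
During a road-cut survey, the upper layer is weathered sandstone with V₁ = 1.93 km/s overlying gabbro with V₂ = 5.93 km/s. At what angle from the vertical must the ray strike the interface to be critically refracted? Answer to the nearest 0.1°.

19.0°

At critical incidence the refracted ray runs along the interface (θ₂ = 90°), so sin θ_c = V₁/V₂.
θ_c = arcsin(1.93/5.93) = arcsin 0.3255 = 18.99°.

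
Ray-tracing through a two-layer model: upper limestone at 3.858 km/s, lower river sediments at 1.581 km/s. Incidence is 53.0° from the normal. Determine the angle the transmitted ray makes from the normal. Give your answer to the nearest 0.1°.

sin θ₁/V₁ = sin θ₂/V₂ ⇒ sin θ₂ = 1.581·sin 53.0°/3.858 = 1.581·0.7986/3.858 = 0.3273.
θ₂ = sin⁻¹(0.3273) = 19.10° (from vertical).

19.1°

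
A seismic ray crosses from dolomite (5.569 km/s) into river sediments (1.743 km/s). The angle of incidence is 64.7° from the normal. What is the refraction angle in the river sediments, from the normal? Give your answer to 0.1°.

sin θ₁/V₁ = sin θ₂/V₂ ⇒ sin θ₂ = 1.743·sin 64.7°/5.569 = 1.743·0.9041/5.569 = 0.2830.
θ₂ = arcsin 0.2830 = 16.44° from the normal.

16.4°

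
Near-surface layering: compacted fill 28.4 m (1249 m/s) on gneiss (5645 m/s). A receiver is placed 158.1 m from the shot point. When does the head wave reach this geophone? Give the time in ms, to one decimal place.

72.4 ms

θ_c = arcsin(V₁/V₂) = arcsin(1249/5645) = 12.78°, cos θ_c = 0.9752.
Intercept time tᵢ = 2h cos θ_c / V₁ = 2·28.4·0.9752/1249 = 0.04435 s.
t = x/V₂ + tᵢ = 158.1/5645 + 0.04435 = 0.07236 s.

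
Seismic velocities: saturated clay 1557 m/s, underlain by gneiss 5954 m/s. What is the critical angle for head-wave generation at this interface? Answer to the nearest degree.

At critical incidence the refracted ray runs along the interface (θ₂ = 90°), so sin θ_c = V₁/V₂.
θ_c = arcsin(1557/5954) = arcsin 0.2615 = 15.16°.

15°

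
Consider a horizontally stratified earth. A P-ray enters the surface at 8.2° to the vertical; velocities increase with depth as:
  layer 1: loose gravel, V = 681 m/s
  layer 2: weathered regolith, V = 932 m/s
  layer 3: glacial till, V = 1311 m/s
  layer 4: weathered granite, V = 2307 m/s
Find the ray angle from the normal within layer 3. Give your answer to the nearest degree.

Snell's law across each interface conserves sin θ / V, so sin θ_3 = V_3·sin θ₁/V₁.
sin θ_3 = 1311 × sin 8.2° / 681 = 0.2746.
θ_3 = arcsin 0.2746 = 15.94°.

16°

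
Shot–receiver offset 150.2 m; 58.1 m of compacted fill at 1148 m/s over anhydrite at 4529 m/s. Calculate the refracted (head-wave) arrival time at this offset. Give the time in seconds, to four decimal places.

θ_c = arcsin(V₁/V₂) = arcsin(1148/4529) = 14.68°, cos θ_c = 0.9673.
Intercept time tᵢ = 2h cos θ_c / V₁ = 2·58.1·0.9673/1148 = 0.09791 s.
t = x/V₂ + tᵢ = 150.2/4529 + 0.09791 = 0.13108 s.

0.1311 s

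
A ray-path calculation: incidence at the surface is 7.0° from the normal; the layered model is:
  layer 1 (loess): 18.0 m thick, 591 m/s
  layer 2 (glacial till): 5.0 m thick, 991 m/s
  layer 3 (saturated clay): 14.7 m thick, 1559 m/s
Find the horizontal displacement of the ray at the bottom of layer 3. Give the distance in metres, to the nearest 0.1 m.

p = sin θ₁/V₁ = sin 7.0°/591 = 2.0621e-04 s/m is conserved through the stack.
Layer 1: θ = 7.00°; offset = 18.0·tan 7.00° = 2.210 m.
Layer 2: sin θ = p·991 = 0.2044 → θ = 11.79°; offset = 5.0·tan 11.79° = 1.044 m.
Layer 3: sin θ = p·1559 = 0.3215 → θ = 18.75°; offset = 14.7·tan 18.75° = 4.991 m.
Σ offsets = 8.245 m.

8.2 m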